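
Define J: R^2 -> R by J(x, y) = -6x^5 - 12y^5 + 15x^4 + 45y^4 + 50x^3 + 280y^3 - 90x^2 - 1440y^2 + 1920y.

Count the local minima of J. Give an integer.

J separates as a function of x plus a function of y, so ∇J=0 decouples.
∂J/∂x = -30x(x - 3)(x - 1)(x + 2) = 0 at x ∈ {-2, 0, 1, 3}; ∂J/∂y = -60(y - 4)(y - 2)(y - 1)(y + 4) = 0 at y ∈ {-4, 1, 2, 4}.
The Hessian is diagonal: diag(J_xx, J_yy). Second derivatives: J_xx(-2)=900, J_xx(0)=-180, J_xx(1)=180, J_xx(3)=-900; J_yy(-4)=14400, J_yy(1)=-900, J_yy(2)=720, J_yy(4)=-2880.
Local minima occur where both diagonal entries positive: (-2, -4), (-2, 2), (1, -4), (1, 2). Count: 4.

4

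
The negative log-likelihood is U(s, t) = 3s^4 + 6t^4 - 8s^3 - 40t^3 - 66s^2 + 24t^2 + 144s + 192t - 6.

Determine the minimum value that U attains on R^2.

-695

U(s,t) separates as P(s) + Q(t) − 6, so its minimum is min P + min Q − 6.
P'(s) = 12(s - 4)(s - 1)(s + 3) vanishes at s ∈ {-3, 1, 4}; Q'(t) = 24(t - 4)(t - 2)(t + 1) vanishes at t ∈ {-1, 2, 4}.
Local minima of P (where P''>0): P(-3)=-567, P(4)=-224. Local minima of Q: Q(-1)=-122, Q(4)=128.
So the global minimum of U is P(-3) + Q(-1) − 6 = -567 − 122 − 6 = -695, attained at (-3, -1).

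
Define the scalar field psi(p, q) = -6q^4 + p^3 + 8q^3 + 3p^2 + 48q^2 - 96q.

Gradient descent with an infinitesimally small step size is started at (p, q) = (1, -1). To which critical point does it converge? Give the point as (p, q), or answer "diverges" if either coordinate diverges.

(0, 1)

psi is separable, so gradient descent decouples: p follows -∂psi/∂p, q follows -∂psi/∂q.
∂psi/∂p = 3p(p + 2); at p=1 this is 9, so p decreases.
∂psi/∂q = -24(q - 2)(q - 1)(q + 2); at q=-1 this is -144, so q increases.
p converges to its nearest critical value 0 (a local min of the p-part); q converges to 1. The iterate converges to (0, 1).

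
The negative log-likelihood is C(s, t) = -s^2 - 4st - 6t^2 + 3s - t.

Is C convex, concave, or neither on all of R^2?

C is quadratic, so its Hessian is the constant matrix H = [[-2, -4], [-4, -12]].
det(H) = 8, tr(H) = -14.
det(H) > 0 and tr(H) < 0, so H is negative definite everywhere: concave.

concave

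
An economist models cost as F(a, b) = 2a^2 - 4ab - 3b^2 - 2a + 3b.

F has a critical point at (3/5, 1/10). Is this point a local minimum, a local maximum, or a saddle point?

saddle point

The Hessian of F is constant: H = [[4, -4], [-4, -6]].
det(H) = 4·(-6) − (-4)² = -40.
Since det(H) < 0, H is indefinite and the critical point is a saddle point.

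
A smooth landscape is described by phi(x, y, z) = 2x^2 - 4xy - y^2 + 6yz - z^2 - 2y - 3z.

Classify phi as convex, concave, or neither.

phi is quadratic, so its Hessian is the constant matrix H = [[4, -4, 0], [-4, -2, 6], [0, 6, -2]].
Leading principal minors: 4, -24, -96.
Neither pattern holds ⇒ H is indefinite ⇒ neither convex nor concave.

neither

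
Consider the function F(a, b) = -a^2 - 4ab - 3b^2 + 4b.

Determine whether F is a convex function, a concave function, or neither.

neither

F is quadratic, so its Hessian is the constant matrix H = [[-2, -4], [-4, -6]].
det(H) = -4, tr(H) = -8.
det(H) < 0, so H is indefinite: neither convex nor concave.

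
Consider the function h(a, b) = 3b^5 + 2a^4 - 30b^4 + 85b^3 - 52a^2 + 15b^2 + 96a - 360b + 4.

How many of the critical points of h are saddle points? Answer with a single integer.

h separates as a function of a plus a function of b, so ∇h=0 decouples.
∂h/∂a = 8(a - 3)(a - 1)(a + 4) = 0 at a ∈ {-4, 1, 3}; ∂h/∂b = 15(b - 4)(b - 3)(b - 2)(b + 1) = 0 at b ∈ {-1, 2, 3, 4}.
The Hessian is diagonal: diag(h_aa, h_bb). Second derivatives: h_aa(-4)=280, h_aa(1)=-80, h_aa(3)=112; h_bb(-1)=-900, h_bb(2)=90, h_bb(3)=-60, h_bb(4)=150.
Saddle points occur where the two diagonal entries have opposite signs: (-4, -1), (-4, 3), (1, 2), (1, 4), (3, -1), (3, 3). Count: 6.

6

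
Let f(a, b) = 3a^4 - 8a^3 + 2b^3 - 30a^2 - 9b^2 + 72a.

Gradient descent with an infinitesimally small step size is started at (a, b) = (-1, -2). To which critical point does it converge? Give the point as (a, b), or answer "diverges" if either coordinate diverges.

diverges

f is separable, so gradient descent decouples: a follows -∂f/∂a, b follows -∂f/∂b.
∂f/∂a = 12(a - 3)(a - 1)(a + 2); at a=-1 this is 96, so a decreases.
∂f/∂b = 6b(b - 3); at b=-2 this is 60, so b decreases.
The b-coordinate has no critical point in that direction and runs off to infinity.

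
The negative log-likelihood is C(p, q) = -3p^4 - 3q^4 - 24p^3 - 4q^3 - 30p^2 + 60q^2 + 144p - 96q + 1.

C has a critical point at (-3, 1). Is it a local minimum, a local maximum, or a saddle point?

local minimum

The mixed partial ∂²C/∂p∂q is 0, so the Hessian at any point is diag(C_pp, C_qq) = diag(-12(3p^2 + 12p + 5), 12(-3q^2 - 2q + 10)).
At (-3, 1): H = diag(48, 60).
Both eigenvalues are positive, so H is positive definite: a local minimum.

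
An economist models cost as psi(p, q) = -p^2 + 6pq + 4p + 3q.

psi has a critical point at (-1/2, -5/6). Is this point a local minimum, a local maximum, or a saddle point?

saddle point

The Hessian of psi is constant: H = [[-2, 6], [6, 0]].
det(H) = (-2)·0 − 6² = -36.
Since det(H) < 0, H is indefinite and the critical point is a saddle point.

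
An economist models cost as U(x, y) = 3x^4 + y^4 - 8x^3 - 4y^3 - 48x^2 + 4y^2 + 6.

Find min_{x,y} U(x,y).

-506

U(x,y) separates as P(x) + Q(y) + 6, so its minimum is min P + min Q + 6.
P'(x) = 12x(x - 4)(x + 2) vanishes at x ∈ {-2, 0, 4}; Q'(y) = 4y(y - 2)(y - 1) vanishes at y ∈ {0, 1, 2}.
Local minima of P (where P''>0): P(-2)=-80, P(4)=-512. Local minima of Q: Q(0)=0, Q(2)=0.
So the global minimum of U is P(4) + Q(0) + 6 = -512 + 0 + 6 = -506, attained at (4, 0).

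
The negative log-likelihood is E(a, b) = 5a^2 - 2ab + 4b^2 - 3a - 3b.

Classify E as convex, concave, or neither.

convex

E is quadratic, so its Hessian is the constant matrix H = [[10, -2], [-2, 8]].
det(H) = 76, tr(H) = 18.
det(H) > 0 and tr(H) > 0, so H is positive definite everywhere: convex.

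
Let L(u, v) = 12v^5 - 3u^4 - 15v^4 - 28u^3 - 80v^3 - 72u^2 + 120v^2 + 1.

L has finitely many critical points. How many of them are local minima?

L separates as a function of u plus a function of v, so ∇L=0 decouples.
∂L/∂u = -12u(u + 3)(u + 4) = 0 at u ∈ {-4, -3, 0}; ∂L/∂v = 60v(v - 2)(v - 1)(v + 2) = 0 at v ∈ {-2, 0, 1, 2}.
The Hessian is diagonal: diag(L_uu, L_vv). Second derivatives: L_uu(-4)=-48, L_uu(-3)=36, L_uu(0)=-144; L_vv(-2)=-1440, L_vv(0)=240, L_vv(1)=-180, L_vv(2)=480.
Local minima occur where both diagonal entries positive: (-3, 0), (-3, 2). Count: 2.

2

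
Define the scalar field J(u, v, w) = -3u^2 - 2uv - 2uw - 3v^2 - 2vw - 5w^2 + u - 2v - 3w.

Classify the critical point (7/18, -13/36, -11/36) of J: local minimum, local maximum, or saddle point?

The Hessian is constant: H = [[-6, -2, -2], [-2, -6, -2], [-2, -2, -10]].
Leading principal minors: Δ₁ = -6, Δ₂ = 32, Δ₃ = -288.
The minors alternate sign starting negative (−, +, −), so H is negative definite: a local maximum.

local maximum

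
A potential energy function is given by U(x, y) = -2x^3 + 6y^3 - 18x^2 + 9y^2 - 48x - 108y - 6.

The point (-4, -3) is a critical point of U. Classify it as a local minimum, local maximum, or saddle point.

saddle point

The mixed partial ∂²U/∂x∂y is 0, so the Hessian at any point is diag(U_xx, U_yy) = diag(-12(x + 3), 18(2y + 1)).
At (-4, -3): H = diag(12, -90).
The eigenvalues have opposite signs, so H is indefinite: a saddle point.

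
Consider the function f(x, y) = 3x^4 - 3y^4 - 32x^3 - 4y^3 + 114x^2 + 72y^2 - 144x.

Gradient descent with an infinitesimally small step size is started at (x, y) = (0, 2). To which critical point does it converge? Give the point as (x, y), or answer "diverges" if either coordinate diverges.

(1, 0)

f is separable, so gradient descent decouples: x follows -∂f/∂x, y follows -∂f/∂y.
∂f/∂x = 12(x - 4)(x - 3)(x - 1); at x=0 this is -144, so x increases.
∂f/∂y = -12y(y - 3)(y + 4); at y=2 this is 144, so y decreases.
x converges to its nearest critical value 1 (a local min of the x-part); y converges to 0. The iterate converges to (1, 0).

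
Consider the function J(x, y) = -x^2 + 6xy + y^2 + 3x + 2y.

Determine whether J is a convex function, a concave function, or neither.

neither

J is quadratic, so its Hessian is the constant matrix H = [[-2, 6], [6, 2]].
det(H) = -40, tr(H) = 0.
det(H) < 0, so H is indefinite: neither convex nor concave.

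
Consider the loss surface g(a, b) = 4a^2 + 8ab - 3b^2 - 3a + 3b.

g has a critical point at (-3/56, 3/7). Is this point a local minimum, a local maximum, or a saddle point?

saddle point

The Hessian of g is constant: H = [[8, 8], [8, -6]].
det(H) = 8·(-6) − 8² = -112.
Since det(H) < 0, H is indefinite and the critical point is a saddle point.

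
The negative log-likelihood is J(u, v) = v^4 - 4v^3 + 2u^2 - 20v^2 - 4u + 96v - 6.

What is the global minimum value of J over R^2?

-287

J(u,v) separates as P(u) + Q(v) − 6, so its minimum is min P + min Q − 6.
P'(u) = 4u - 4 vanishes at u ∈ {1}; Q'(v) = 4(v - 4)(v - 2)(v + 3) vanishes at v ∈ {-3, 2, 4}.
Local minima of P (where P''>0): P(1)=-2. Local minima of Q: Q(-3)=-279, Q(4)=64.
So the global minimum of J is P(1) + Q(-3) − 6 = -2 − 279 − 6 = -287, attained at (1, -3).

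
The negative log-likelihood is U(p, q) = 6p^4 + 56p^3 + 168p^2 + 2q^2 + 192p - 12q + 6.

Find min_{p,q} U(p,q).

U(p,q) separates as A(p) + B(q) + 6, so its minimum is min A + min B + 6.
A'(p) = 24(p + 1)(p + 2)(p + 4) vanishes at p ∈ {-4, -2, -1}; B'(q) = 4q - 12 vanishes at q ∈ {3}.
Local minima of A (where A''>0): A(-4)=-128, A(-1)=-74. Local minima of B: B(3)=-18.
So the global minimum of U is A(-4) + B(3) + 6 = -128 − 18 + 6 = -140, attained at (-4, 3).

-140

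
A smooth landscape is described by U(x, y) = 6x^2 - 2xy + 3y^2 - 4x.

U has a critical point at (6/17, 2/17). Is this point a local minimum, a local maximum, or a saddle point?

local minimum

The Hessian of U is constant: H = [[12, -2], [-2, 6]].
det(H) = 12·6 − (-2)² = 68.
det(H) > 0 and tr(H) = 18 > 0, so H is positive definite and the point is a local minimum.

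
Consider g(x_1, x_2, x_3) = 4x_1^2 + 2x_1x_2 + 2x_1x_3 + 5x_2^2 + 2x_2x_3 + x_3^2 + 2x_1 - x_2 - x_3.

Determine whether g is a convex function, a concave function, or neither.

convex

g is quadratic, so its Hessian is the constant matrix H = [[8, 2, 2], [2, 10, 2], [2, 2, 2]].
Leading principal minors: 8, 76, 96.
All positive ⇒ H ≻ 0 ⇒ convex.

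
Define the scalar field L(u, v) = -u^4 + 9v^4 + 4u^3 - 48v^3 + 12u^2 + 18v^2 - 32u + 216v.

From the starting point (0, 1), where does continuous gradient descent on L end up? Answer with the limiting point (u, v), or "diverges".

(1, -1)

L is separable, so gradient descent decouples: u follows -∂L/∂u, v follows -∂L/∂v.
∂L/∂u = -4(u - 4)(u - 1)(u + 2); at u=0 this is -32, so u increases.
∂L/∂v = 36(v - 3)(v - 2)(v + 1); at v=1 this is 144, so v decreases.
u converges to its nearest critical value 1 (a local min of the u-part); v converges to -1. The iterate converges to (1, -1).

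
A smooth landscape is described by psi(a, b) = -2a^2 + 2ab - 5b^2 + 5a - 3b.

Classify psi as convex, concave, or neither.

psi is quadratic, so its Hessian is the constant matrix H = [[-4, 2], [2, -10]].
det(H) = 36, tr(H) = -14.
det(H) > 0 and tr(H) < 0, so H is negative definite everywhere: concave.

concave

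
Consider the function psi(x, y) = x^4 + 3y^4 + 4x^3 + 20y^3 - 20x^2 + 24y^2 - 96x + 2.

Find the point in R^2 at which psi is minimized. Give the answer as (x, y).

(3, -4)

psi(x,y) separates as P(x) + Q(y) + 2, so its minimum is min P + min Q + 2.
P'(x) = 4(x - 3)(x + 2)(x + 4) vanishes at x ∈ {-4, -2, 3}; Q'(y) = 12y(y + 1)(y + 4) vanishes at y ∈ {-4, -1, 0}.
Local minima of P (where P''>0): P(-4)=64, P(3)=-279. Local minima of Q: Q(-4)=-128, Q(0)=0.
So the global minimum of psi is P(3) + Q(-4) + 2 = -279 − 128 + 2 = -405, attained at (3, -4).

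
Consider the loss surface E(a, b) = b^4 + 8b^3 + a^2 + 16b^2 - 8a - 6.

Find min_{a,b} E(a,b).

-22

E(a,b) separates as P(a) + Q(b) − 6, so its minimum is min P + min Q − 6.
P'(a) = 2a - 8 vanishes at a ∈ {4}; Q'(b) = 4b(b + 2)(b + 4) vanishes at b ∈ {-4, -2, 0}.
Local minima of P (where P''>0): P(4)=-16. Local minima of Q: Q(-4)=0, Q(0)=0.
So the global minimum of E is P(4) + Q(-4) − 6 = -16 + 0 − 6 = -22, attained at (4, -4).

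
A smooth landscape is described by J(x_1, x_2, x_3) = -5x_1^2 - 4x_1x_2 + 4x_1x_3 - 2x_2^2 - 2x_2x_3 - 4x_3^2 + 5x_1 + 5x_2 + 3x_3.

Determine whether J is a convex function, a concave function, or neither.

J is quadratic, so its Hessian is the constant matrix H = [[-10, -4, 4], [-4, -4, -2], [4, -2, -8]].
Leading principal minors: -10, 24, -24.
Signs alternate −, +, − ⇒ H ≺ 0 ⇒ concave.

concave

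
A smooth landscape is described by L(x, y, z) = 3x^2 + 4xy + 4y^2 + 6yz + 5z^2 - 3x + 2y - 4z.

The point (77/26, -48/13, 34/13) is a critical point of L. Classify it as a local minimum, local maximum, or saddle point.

local minimum

The Hessian is constant: H = [[6, 4, 0], [4, 8, 6], [0, 6, 10]].
Leading principal minors: Δ₁ = 6, Δ₂ = 32, Δ₃ = 104.
All leading minors are positive, so H is positive definite: a local minimum.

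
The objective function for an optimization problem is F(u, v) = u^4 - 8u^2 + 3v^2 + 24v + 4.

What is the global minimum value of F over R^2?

-60

F(u,v) separates as P(u) + Q(v) + 4, so its minimum is min P + min Q + 4.
P'(u) = 4u(u - 2)(u + 2) vanishes at u ∈ {-2, 0, 2}; Q'(v) = 6v + 24 vanishes at v ∈ {-4}.
Local minima of P (where P''>0): P(-2)=-16, P(2)=-16. Local minima of Q: Q(-4)=-48.
So the global minimum of F is P(-2) + Q(-4) + 4 = -16 − 48 + 4 = -60, attained at (-2, -4).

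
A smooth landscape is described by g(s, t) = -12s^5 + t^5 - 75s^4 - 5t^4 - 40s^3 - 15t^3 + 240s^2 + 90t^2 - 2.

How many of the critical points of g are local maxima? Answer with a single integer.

4

g separates as a function of s plus a function of t, so ∇g=0 decouples.
∂g/∂s = -60s(s - 1)(s + 2)(s + 4) = 0 at s ∈ {-4, -2, 0, 1}; ∂g/∂t = 5t(t - 4)(t - 3)(t + 3) = 0 at t ∈ {-3, 0, 3, 4}.
The Hessian is diagonal: diag(g_ss, g_tt). Second derivatives: g_ss(-4)=2400, g_ss(-2)=-720, g_ss(0)=480, g_ss(1)=-900; g_tt(-3)=-630, g_tt(0)=180, g_tt(3)=-90, g_tt(4)=140.
Local maxima occur where both diagonal entries negative: (-2, -3), (-2, 3), (1, -3), (1, 3). Count: 4.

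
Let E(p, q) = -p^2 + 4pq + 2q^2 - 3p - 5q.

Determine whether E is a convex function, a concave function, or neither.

neither

E is quadratic, so its Hessian is the constant matrix H = [[-2, 4], [4, 4]].
det(H) = -24, tr(H) = 2.
det(H) < 0, so H is indefinite: neither convex nor concave.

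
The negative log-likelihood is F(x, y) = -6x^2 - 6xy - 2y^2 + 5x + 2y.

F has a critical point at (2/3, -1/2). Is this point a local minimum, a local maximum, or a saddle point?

The Hessian of F is constant: H = [[-12, -6], [-6, -4]].
det(H) = (-12)·(-4) − (-6)² = 12.
det(H) > 0 and tr(H) = -16 < 0, so H is negative definite and the point is a local maximum.

local maximum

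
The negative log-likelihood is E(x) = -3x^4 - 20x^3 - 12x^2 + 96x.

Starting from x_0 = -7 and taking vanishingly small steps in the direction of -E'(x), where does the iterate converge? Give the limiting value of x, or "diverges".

E'(x) = -12(x - 1)(x + 2)(x + 4), so E'(-7) = 1440.
Gradient descent moves in the -E' direction, i.e. x is decreasing.
There is no critical point below x=-7, and E' keeps the same sign, so the iterate runs off to −∞.

diverges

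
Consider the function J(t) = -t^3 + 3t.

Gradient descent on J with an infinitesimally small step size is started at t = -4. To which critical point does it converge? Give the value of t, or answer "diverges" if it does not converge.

J'(t) = -3(t - 1)(t + 1), so J'(-4) = -45.
Gradient descent moves in the -J' direction, i.e. t is increasing.
The nearest critical point in that direction is t = -1, where J'' = 6 > 0 (a local minimum). The iterate converges there.

-1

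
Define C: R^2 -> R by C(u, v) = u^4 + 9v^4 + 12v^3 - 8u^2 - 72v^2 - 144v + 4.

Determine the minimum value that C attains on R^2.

C(u,v) separates as P(u) + Q(v) + 4, so its minimum is min P + min Q + 4.
P'(u) = 4u(u - 2)(u + 2) vanishes at u ∈ {-2, 0, 2}; Q'(v) = 36(v - 2)(v + 1)(v + 2) vanishes at v ∈ {-2, -1, 2}.
Local minima of P (where P''>0): P(-2)=-16, P(2)=-16. Local minima of Q: Q(-2)=48, Q(2)=-336.
So the global minimum of C is P(-2) + Q(2) + 4 = -16 − 336 + 4 = -348, attained at (-2, 2).

-348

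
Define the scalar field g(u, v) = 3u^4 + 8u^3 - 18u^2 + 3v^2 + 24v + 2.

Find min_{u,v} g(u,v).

g(u,v) separates as P(u) + Q(v) + 2, so its minimum is min P + min Q + 2.
P'(u) = 12u(u - 1)(u + 3) vanishes at u ∈ {-3, 0, 1}; Q'(v) = 6v + 24 vanishes at v ∈ {-4}.
Local minima of P (where P''>0): P(-3)=-135, P(1)=-7. Local minima of Q: Q(-4)=-48.
So the global minimum of g is P(-3) + Q(-4) + 2 = -135 − 48 + 2 = -181, attained at (-3, -4).

-181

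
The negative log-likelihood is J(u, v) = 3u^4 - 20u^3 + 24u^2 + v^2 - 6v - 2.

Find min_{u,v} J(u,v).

J(u,v) separates as P(u) + Q(v) − 2, so its minimum is min P + min Q − 2.
P'(u) = 12u(u - 4)(u - 1) vanishes at u ∈ {0, 1, 4}; Q'(v) = 2v - 6 vanishes at v ∈ {3}.
Local minima of P (where P''>0): P(0)=0, P(4)=-128. Local minima of Q: Q(3)=-9.
So the global minimum of J is P(4) + Q(3) − 2 = -128 − 9 − 2 = -139, attained at (4, 3).

-139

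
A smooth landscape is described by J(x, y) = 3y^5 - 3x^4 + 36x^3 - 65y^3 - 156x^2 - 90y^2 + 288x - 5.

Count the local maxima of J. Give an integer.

4

J separates as a function of x plus a function of y, so ∇J=0 decouples.
∂J/∂x = -12(x - 4)(x - 3)(x - 2) = 0 at x ∈ {2, 3, 4}; ∂J/∂y = 15y(y - 4)(y + 1)(y + 3) = 0 at y ∈ {-3, -1, 0, 4}.
The Hessian is diagonal: diag(J_xx, J_yy). Second derivatives: J_xx(2)=-24, J_xx(3)=12, J_xx(4)=-24; J_yy(-3)=-630, J_yy(-1)=150, J_yy(0)=-180, J_yy(4)=2100.
Local maxima occur where both diagonal entries negative: (2, -3), (2, 0), (4, -3), (4, 0). Count: 4.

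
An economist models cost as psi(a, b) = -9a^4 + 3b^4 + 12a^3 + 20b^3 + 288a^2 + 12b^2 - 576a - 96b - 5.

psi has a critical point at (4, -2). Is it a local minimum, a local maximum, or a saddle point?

local maximum

The mixed partial ∂²psi/∂a∂b is 0, so the Hessian at any point is diag(psi_aa, psi_bb) = diag(36(-3a^2 + 2a + 16), 12(3b^2 + 10b + 2)).
At (4, -2): H = diag(-864, -72).
Both eigenvalues are negative, so H is negative definite: a local maximum.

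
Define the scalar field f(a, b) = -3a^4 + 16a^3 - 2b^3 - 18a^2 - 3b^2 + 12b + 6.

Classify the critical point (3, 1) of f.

local maximum

The mixed partial ∂²f/∂a∂b is 0, so the Hessian at any point is diag(f_aa, f_bb) = diag(12(-3a^2 + 8a - 3), -6(2b + 1)).
At (3, 1): H = diag(-72, -18).
Both eigenvalues are negative, so H is negative definite: a local maximum.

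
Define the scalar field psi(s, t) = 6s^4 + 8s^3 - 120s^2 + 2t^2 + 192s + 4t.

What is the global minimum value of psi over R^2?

psi(s,t) separates as P(s) + Q(t), so its minimum is min P + min Q.
P'(s) = 24(s - 2)(s - 1)(s + 4) vanishes at s ∈ {-4, 1, 2}; Q'(t) = 4(t + 1) vanishes at t ∈ {-1}.
Local minima of P (where P''>0): P(-4)=-1664, P(2)=64. Local minima of Q: Q(-1)=-2.
So the global minimum of psi is P(-4) + Q(-1) = -1664 − 2 = -1666, attained at (-4, -1).

-1666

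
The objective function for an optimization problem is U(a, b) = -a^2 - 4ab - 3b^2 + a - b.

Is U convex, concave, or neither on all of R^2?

U is quadratic, so its Hessian is the constant matrix H = [[-2, -4], [-4, -6]].
det(H) = -4, tr(H) = -8.
det(H) < 0, so H is indefinite: neither convex nor concave.

neither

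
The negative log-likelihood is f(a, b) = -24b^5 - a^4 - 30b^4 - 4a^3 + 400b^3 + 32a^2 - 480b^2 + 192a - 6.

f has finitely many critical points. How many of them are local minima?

2

f separates as a function of a plus a function of b, so ∇f=0 decouples.
∂f/∂a = -4(a - 4)(a + 3)(a + 4) = 0 at a ∈ {-4, -3, 4}; ∂f/∂b = -120b(b - 2)(b - 1)(b + 4) = 0 at b ∈ {-4, 0, 1, 2}.
The Hessian is diagonal: diag(f_aa, f_bb). Second derivatives: f_aa(-4)=-32, f_aa(-3)=28, f_aa(4)=-224; f_bb(-4)=14400, f_bb(0)=-960, f_bb(1)=600, f_bb(2)=-1440.
Local minima occur where both diagonal entries positive: (-3, -4), (-3, 1). Count: 2.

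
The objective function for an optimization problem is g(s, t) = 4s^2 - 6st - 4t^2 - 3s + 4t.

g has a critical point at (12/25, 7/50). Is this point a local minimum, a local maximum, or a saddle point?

The Hessian of g is constant: H = [[8, -6], [-6, -8]].
det(H) = 8·(-8) − (-6)² = -100.
Since det(H) < 0, H is indefinite and the critical point is a saddle point.

saddle point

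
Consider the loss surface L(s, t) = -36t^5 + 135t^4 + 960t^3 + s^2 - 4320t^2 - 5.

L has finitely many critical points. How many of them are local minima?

2

L separates as a function of s plus a function of t, so ∇L=0 decouples.
∂L/∂s = 2s = 0 at s ∈ {0}; ∂L/∂t = -180t(t - 4)(t - 3)(t + 4) = 0 at t ∈ {-4, 0, 3, 4}.
The Hessian is diagonal: diag(L_ss, L_tt). Second derivatives: L_ss(0)=2; L_tt(-4)=40320, L_tt(0)=-8640, L_tt(3)=3780, L_tt(4)=-5760.
Local minima occur where both diagonal entries positive: (0, -4), (0, 3). Count: 2.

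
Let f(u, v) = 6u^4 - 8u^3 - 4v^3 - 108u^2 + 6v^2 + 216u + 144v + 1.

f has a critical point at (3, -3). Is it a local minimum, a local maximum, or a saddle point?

local minimum

The mixed partial ∂²f/∂u∂v is 0, so the Hessian at any point is diag(f_uu, f_vv) = diag(24(3u^2 - 2u - 9), 12(-2v + 1)).
At (3, -3): H = diag(288, 84).
Both eigenvalues are positive, so H is positive definite: a local minimum.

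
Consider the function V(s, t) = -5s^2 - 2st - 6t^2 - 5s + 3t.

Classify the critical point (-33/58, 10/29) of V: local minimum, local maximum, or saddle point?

The Hessian of V is constant: H = [[-10, -2], [-2, -12]].
det(H) = (-10)·(-12) − (-2)² = 116.
det(H) > 0 and tr(H) = -22 < 0, so H is negative definite and the point is a local maximum.

local maximum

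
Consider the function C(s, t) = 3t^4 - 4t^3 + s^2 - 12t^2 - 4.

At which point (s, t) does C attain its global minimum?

C(s,t) separates as P(s) + Q(t) − 4, so its minimum is min P + min Q − 4.
P'(s) = 2s vanishes at s ∈ {0}; Q'(t) = 12t(t - 2)(t + 1) vanishes at t ∈ {-1, 0, 2}.
Local minima of P (where P''>0): P(0)=0. Local minima of Q: Q(-1)=-5, Q(2)=-32.
So the global minimum of C is P(0) + Q(2) − 4 = 0 − 32 − 4 = -36, attained at (0, 2).

(0, 2)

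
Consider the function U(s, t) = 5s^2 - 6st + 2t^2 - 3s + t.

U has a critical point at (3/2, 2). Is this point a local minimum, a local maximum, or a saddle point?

The Hessian of U is constant: H = [[10, -6], [-6, 4]].
det(H) = 10·4 − (-6)² = 4.
det(H) > 0 and tr(H) = 14 > 0, so H is positive definite and the point is a local minimum.

local minimum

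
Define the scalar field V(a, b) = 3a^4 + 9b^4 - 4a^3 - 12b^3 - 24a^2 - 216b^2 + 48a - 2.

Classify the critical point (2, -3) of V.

The mixed partial ∂²V/∂a∂b is 0, so the Hessian at any point is diag(V_aa, V_bb) = diag(12(3a^2 - 2a - 4), 36(3b^2 - 2b - 12)).
At (2, -3): H = diag(48, 756).
Both eigenvalues are positive, so H is positive definite: a local minimum.

local minimum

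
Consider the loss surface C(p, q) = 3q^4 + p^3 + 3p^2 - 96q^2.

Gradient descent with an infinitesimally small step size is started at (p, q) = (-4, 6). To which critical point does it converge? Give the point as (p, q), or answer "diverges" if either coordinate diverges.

C is separable, so gradient descent decouples: p follows -∂C/∂p, q follows -∂C/∂q.
∂C/∂p = 3p(p + 2); at p=-4 this is 24, so p decreases.
∂C/∂q = 12q(q - 4)(q + 4); at q=6 this is 1440, so q decreases.
The p-coordinate has no critical point in that direction and runs off to infinity.

diverges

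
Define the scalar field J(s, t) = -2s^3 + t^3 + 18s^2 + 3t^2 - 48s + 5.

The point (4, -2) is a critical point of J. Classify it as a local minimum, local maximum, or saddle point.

local maximum

The mixed partial ∂²J/∂s∂t is 0, so the Hessian at any point is diag(J_ss, J_tt) = diag(12(-s + 3), 6(t + 1)).
At (4, -2): H = diag(-12, -6).
Both eigenvalues are negative, so H is negative definite: a local maximum.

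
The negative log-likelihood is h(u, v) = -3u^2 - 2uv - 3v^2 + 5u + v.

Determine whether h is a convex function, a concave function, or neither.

concave

h is quadratic, so its Hessian is the constant matrix H = [[-6, -2], [-2, -6]].
det(H) = 32, tr(H) = -12.
det(H) > 0 and tr(H) < 0, so H is negative definite everywhere: concave.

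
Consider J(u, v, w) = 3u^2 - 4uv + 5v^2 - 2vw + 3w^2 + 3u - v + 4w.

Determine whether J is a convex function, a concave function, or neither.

J is quadratic, so its Hessian is the constant matrix H = [[6, -4, 0], [-4, 10, -2], [0, -2, 6]].
Leading principal minors: 6, 44, 240.
All positive ⇒ H ≻ 0 ⇒ convex.

convex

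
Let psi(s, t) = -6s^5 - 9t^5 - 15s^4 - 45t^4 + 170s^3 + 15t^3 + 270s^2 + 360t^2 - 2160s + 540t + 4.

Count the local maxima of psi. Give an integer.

psi separates as a function of s plus a function of t, so ∇psi=0 decouples.
∂psi/∂s = -30(s - 3)(s - 2)(s + 3)(s + 4) = 0 at s ∈ {-4, -3, 2, 3}; ∂psi/∂t = -45(t - 2)(t + 1)(t + 2)(t + 3) = 0 at t ∈ {-3, -2, -1, 2}.
The Hessian is diagonal: diag(psi_ss, psi_tt). Second derivatives: psi_ss(-4)=1260, psi_ss(-3)=-900, psi_ss(2)=900, psi_ss(3)=-1260; psi_tt(-3)=450, psi_tt(-2)=-180, psi_tt(-1)=270, psi_tt(2)=-2700.
Local maxima occur where both diagonal entries negative: (-3, -2), (-3, 2), (3, -2), (3, 2). Count: 4.

4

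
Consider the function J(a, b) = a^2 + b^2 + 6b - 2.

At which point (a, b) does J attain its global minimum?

J(a,b) separates as P(a) + Q(b) − 2, so its minimum is min P + min Q − 2.
P'(a) = 2a vanishes at a ∈ {0}; Q'(b) = 2b + 6 vanishes at b ∈ {-3}.
Local minima of P (where P''>0): P(0)=0. Local minima of Q: Q(-3)=-9.
So the global minimum of J is P(0) + Q(-3) − 2 = 0 − 9 − 2 = -11, attained at (0, -3).

(0, -3)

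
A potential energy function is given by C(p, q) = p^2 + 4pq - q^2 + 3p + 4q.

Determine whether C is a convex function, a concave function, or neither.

neither

C is quadratic, so its Hessian is the constant matrix H = [[2, 4], [4, -2]].
det(H) = -20, tr(H) = 0.
det(H) < 0, so H is indefinite: neither convex nor concave.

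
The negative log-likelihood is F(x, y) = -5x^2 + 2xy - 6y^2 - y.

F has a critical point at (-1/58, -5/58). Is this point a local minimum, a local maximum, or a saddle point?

The Hessian of F is constant: H = [[-10, 2], [2, -12]].
det(H) = (-10)·(-12) − 2² = 116.
det(H) > 0 and tr(H) = -22 < 0, so H is negative definite and the point is a local maximum.

local maximum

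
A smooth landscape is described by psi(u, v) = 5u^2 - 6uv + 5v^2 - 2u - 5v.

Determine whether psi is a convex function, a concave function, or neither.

convex

psi is quadratic, so its Hessian is the constant matrix H = [[10, -6], [-6, 10]].
det(H) = 64, tr(H) = 20.
det(H) > 0 and tr(H) > 0, so H is positive definite everywhere: convex.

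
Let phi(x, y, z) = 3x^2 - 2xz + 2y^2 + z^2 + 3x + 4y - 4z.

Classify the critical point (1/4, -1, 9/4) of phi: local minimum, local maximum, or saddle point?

The Hessian is constant: H = [[6, 0, -2], [0, 4, 0], [-2, 0, 2]].
Leading principal minors: Δ₁ = 6, Δ₂ = 24, Δ₃ = 32.
All leading minors are positive, so H is positive definite: a local minimum.

local minimum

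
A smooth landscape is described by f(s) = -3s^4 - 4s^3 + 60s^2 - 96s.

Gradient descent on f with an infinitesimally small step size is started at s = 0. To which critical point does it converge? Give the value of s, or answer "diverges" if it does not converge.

f'(s) = -12(s - 2)(s - 1)(s + 4), so f'(0) = -96.
Gradient descent moves in the -f' direction, i.e. s is increasing.
The nearest critical point in that direction is s = 1, where f'' = 60 > 0 (a local minimum). The iterate converges there.

1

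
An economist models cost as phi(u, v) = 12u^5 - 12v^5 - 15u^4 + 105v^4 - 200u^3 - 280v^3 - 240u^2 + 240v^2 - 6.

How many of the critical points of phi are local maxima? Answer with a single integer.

phi separates as a function of u plus a function of v, so ∇phi=0 decouples.
∂phi/∂u = 60u(u - 4)(u + 1)(u + 2) = 0 at u ∈ {-2, -1, 0, 4}; ∂phi/∂v = -60v(v - 4)(v - 2)(v - 1) = 0 at v ∈ {0, 1, 2, 4}.
The Hessian is diagonal: diag(phi_uu, phi_vv). Second derivatives: phi_uu(-2)=-720, phi_uu(-1)=300, phi_uu(0)=-480, phi_uu(4)=7200; phi_vv(0)=480, phi_vv(1)=-180, phi_vv(2)=240, phi_vv(4)=-1440.
Local maxima occur where both diagonal entries negative: (-2, 1), (-2, 4), (0, 1), (0, 4). Count: 4.

4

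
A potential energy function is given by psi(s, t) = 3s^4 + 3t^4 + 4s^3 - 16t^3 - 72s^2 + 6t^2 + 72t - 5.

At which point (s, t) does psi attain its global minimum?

(-4, -1)

psi(s,t) separates as P(s) + Q(t) − 5, so its minimum is min P + min Q − 5.
P'(s) = 12s(s - 3)(s + 4) vanishes at s ∈ {-4, 0, 3}; Q'(t) = 12(t - 3)(t - 2)(t + 1) vanishes at t ∈ {-1, 2, 3}.
Local minima of P (where P''>0): P(-4)=-640, P(3)=-297. Local minima of Q: Q(-1)=-47, Q(3)=81.
So the global minimum of psi is P(-4) + Q(-1) − 5 = -640 − 47 − 5 = -692, attained at (-4, -1).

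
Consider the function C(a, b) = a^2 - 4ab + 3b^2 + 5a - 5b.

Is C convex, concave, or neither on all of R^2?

neither

C is quadratic, so its Hessian is the constant matrix H = [[2, -4], [-4, 6]].
det(H) = -4, tr(H) = 8.
det(H) < 0, so H is indefinite: neither convex nor concave.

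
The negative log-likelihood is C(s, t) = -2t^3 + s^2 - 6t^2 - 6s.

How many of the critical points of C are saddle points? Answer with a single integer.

1

C separates as a function of s plus a function of t, so ∇C=0 decouples.
∂C/∂s = 2(s - 3) = 0 at s ∈ {3}; ∂C/∂t = -6t(t + 2) = 0 at t ∈ {-2, 0}.
The Hessian is diagonal: diag(C_ss, C_tt). Second derivatives: C_ss(3)=2; C_tt(-2)=12, C_tt(0)=-12.
Saddle points occur where the two diagonal entries have opposite signs: (3, 0). Count: 1.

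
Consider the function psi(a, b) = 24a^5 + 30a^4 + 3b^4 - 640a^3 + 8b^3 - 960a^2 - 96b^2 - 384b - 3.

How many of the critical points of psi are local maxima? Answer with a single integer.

2

psi separates as a function of a plus a function of b, so ∇psi=0 decouples.
∂psi/∂a = 120a(a - 4)(a + 1)(a + 4) = 0 at a ∈ {-4, -1, 0, 4}; ∂psi/∂b = 12(b - 4)(b + 2)(b + 4) = 0 at b ∈ {-4, -2, 4}.
The Hessian is diagonal: diag(psi_aa, psi_bb). Second derivatives: psi_aa(-4)=-11520, psi_aa(-1)=1800, psi_aa(0)=-1920, psi_aa(4)=19200; psi_bb(-4)=192, psi_bb(-2)=-144, psi_bb(4)=576.
Local maxima occur where both diagonal entries negative: (-4, -2), (0, -2). Count: 2.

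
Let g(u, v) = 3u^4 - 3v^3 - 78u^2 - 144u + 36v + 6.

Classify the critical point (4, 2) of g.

saddle point

The mixed partial ∂²g/∂u∂v is 0, so the Hessian at any point is diag(g_uu, g_vv) = diag(12(3u^2 - 13), -18v).
At (4, 2): H = diag(420, -36).
The eigenvalues have opposite signs, so H is indefinite: a saddle point.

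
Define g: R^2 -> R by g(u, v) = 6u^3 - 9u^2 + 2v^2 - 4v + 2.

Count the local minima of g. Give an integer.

1

g separates as a function of u plus a function of v, so ∇g=0 decouples.
∂g/∂u = 18u(u - 1) = 0 at u ∈ {0, 1}; ∂g/∂v = 4(v - 1) = 0 at v ∈ {1}.
The Hessian is diagonal: diag(g_uu, g_vv). Second derivatives: g_uu(0)=-18, g_uu(1)=18; g_vv(1)=4.
Local minima occur where both diagonal entries positive: (1, 1). Count: 1.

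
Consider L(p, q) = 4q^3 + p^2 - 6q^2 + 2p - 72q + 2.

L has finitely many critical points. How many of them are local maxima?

L separates as a function of p plus a function of q, so ∇L=0 decouples.
∂L/∂p = 2(p + 1) = 0 at p ∈ {-1}; ∂L/∂q = 12(q - 3)(q + 2) = 0 at q ∈ {-2, 3}.
The Hessian is diagonal: diag(L_pp, L_qq). Second derivatives: L_pp(-1)=2; L_qq(-2)=-60, L_qq(3)=60.
Local maxima occur where both diagonal entries negative: none. Count: 0.

0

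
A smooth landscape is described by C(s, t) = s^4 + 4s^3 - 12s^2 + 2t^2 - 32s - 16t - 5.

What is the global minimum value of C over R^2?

C(s,t) separates as P(s) + Q(t) − 5, so its minimum is min P + min Q − 5.
P'(s) = 4(s - 2)(s + 1)(s + 4) vanishes at s ∈ {-4, -1, 2}; Q'(t) = 4(t - 4) vanishes at t ∈ {4}.
Local minima of P (where P''>0): P(-4)=-64, P(2)=-64. Local minima of Q: Q(4)=-32.
So the global minimum of C is P(-4) + Q(4) − 5 = -64 − 32 − 5 = -101, attained at (-4, 4).

-101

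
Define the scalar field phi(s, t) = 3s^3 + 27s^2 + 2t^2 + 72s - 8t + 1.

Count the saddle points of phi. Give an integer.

1

phi separates as a function of s plus a function of t, so ∇phi=0 decouples.
∂phi/∂s = 9(s + 2)(s + 4) = 0 at s ∈ {-4, -2}; ∂phi/∂t = 4(t - 2) = 0 at t ∈ {2}.
The Hessian is diagonal: diag(phi_ss, phi_tt). Second derivatives: phi_ss(-4)=-18, phi_ss(-2)=18; phi_tt(2)=4.
Saddle points occur where the two diagonal entries have opposite signs: (-4, 2). Count: 1.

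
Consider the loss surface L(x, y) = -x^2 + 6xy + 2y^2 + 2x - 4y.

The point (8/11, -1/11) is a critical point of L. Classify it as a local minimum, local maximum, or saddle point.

saddle point

The Hessian of L is constant: H = [[-2, 6], [6, 4]].
det(H) = (-2)·4 − 6² = -44.
Since det(H) < 0, H is indefinite and the critical point is a saddle point.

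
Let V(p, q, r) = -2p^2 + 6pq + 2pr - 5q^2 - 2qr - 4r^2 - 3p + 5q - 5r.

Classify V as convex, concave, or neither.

V is quadratic, so its Hessian is the constant matrix H = [[-4, 6, 2], [6, -10, -2], [2, -2, -8]].
Leading principal minors: -4, 4, -24.
Signs alternate −, +, − ⇒ H ≺ 0 ⇒ concave.

concave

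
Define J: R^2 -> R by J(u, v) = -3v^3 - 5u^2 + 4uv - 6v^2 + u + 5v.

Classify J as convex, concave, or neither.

neither

The term -3v^3 is cubic, so the Hessian is not constant.
∂²J/∂v² = -18v - 12, which takes both signs as v varies (negative for sufficiently large v). A diagonal entry of the Hessian changing sign means the Hessian is neither positive- nor negative-semidefinite on all of R^2.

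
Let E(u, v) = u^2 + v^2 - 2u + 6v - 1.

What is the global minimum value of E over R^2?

E(u,v) separates as P(u) + Q(v) − 1, so its minimum is min P + min Q − 1.
P'(u) = 2u - 2 vanishes at u ∈ {1}; Q'(v) = 2v + 6 vanishes at v ∈ {-3}.
Local minima of P (where P''>0): P(1)=-1. Local minima of Q: Q(-3)=-9.
So the global minimum of E is P(1) + Q(-3) − 1 = -1 − 9 − 1 = -11, attained at (1, -3).

-11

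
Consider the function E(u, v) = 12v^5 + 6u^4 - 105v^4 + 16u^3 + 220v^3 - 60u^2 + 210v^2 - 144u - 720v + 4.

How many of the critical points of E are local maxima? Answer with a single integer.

E separates as a function of u plus a function of v, so ∇E=0 decouples.
∂E/∂u = 24(u - 2)(u + 1)(u + 3) = 0 at u ∈ {-3, -1, 2}; ∂E/∂v = 60(v - 4)(v - 3)(v - 1)(v + 1) = 0 at v ∈ {-1, 1, 3, 4}.
The Hessian is diagonal: diag(E_uu, E_vv). Second derivatives: E_uu(-3)=240, E_uu(-1)=-144, E_uu(2)=360; E_vv(-1)=-2400, E_vv(1)=720, E_vv(3)=-480, E_vv(4)=900.
Local maxima occur where both diagonal entries negative: (-1, -1), (-1, 3). Count: 2.

2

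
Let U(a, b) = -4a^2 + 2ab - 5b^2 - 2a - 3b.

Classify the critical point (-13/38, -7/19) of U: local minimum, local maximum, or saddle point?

The Hessian of U is constant: H = [[-8, 2], [2, -10]].
det(H) = (-8)·(-10) − 2² = 76.
det(H) > 0 and tr(H) = -18 < 0, so H is negative definite and the point is a local maximum.

local maximum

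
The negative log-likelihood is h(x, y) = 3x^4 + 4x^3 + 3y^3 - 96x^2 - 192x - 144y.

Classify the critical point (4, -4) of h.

The mixed partial ∂²h/∂x∂y is 0, so the Hessian at any point is diag(h_xx, h_yy) = diag(12(3x^2 + 2x - 16), 18y).
At (4, -4): H = diag(480, -72).
The eigenvalues have opposite signs, so H is indefinite: a saddle point.

saddle point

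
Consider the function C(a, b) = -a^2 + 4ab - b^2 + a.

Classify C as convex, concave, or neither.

C is quadratic, so its Hessian is the constant matrix H = [[-2, 4], [4, -2]].
det(H) = -12, tr(H) = -4.
det(H) < 0, so H is indefinite: neither convex nor concave.

neither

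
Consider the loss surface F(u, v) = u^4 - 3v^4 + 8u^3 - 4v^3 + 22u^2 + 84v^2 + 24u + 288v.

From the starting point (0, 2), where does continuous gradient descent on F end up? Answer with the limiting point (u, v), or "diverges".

F is separable, so gradient descent decouples: u follows -∂F/∂u, v follows -∂F/∂v.
∂F/∂u = 4(u + 1)(u + 2)(u + 3); at u=0 this is 24, so u decreases.
∂F/∂v = -12(v - 4)(v + 2)(v + 3); at v=2 this is 480, so v decreases.
u converges to its nearest critical value -1 (a local min of the u-part); v converges to -2. The iterate converges to (-1, -2).

(-1, -2)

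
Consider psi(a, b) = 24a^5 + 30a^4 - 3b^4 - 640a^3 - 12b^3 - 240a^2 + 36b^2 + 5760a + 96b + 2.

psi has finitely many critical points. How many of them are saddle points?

psi separates as a function of a plus a function of b, so ∇psi=0 decouples.
∂psi/∂a = 120(a - 3)(a - 2)(a + 2)(a + 4) = 0 at a ∈ {-4, -2, 2, 3}; ∂psi/∂b = -12(b - 2)(b + 1)(b + 4) = 0 at b ∈ {-4, -1, 2}.
The Hessian is diagonal: diag(psi_aa, psi_bb). Second derivatives: psi_aa(-4)=-10080, psi_aa(-2)=4800, psi_aa(2)=-2880, psi_aa(3)=4200; psi_bb(-4)=-216, psi_bb(-1)=108, psi_bb(2)=-216.
Saddle points occur where the two diagonal entries have opposite signs: (-4, -1), (-2, -4), (-2, 2), (2, -1), (3, -4), (3, 2). Count: 6.

6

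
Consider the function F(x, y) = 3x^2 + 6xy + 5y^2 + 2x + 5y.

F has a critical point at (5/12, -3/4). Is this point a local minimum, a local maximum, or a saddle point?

local minimum

The Hessian of F is constant: H = [[6, 6], [6, 10]].
det(H) = 6·10 − 6² = 24.
det(H) > 0 and tr(H) = 16 > 0, so H is positive definite and the point is a local minimum.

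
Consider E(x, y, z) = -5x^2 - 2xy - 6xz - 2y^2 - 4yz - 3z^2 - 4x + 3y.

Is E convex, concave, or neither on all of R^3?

concave

E is quadratic, so its Hessian is the constant matrix H = [[-10, -2, -6], [-2, -4, -4], [-6, -4, -6]].
Leading principal minors: -10, 36, -8.
Signs alternate −, +, − ⇒ H ≺ 0 ⇒ concave.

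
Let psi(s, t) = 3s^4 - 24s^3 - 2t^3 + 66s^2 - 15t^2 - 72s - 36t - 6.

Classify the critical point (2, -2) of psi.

local maximum

The mixed partial ∂²psi/∂s∂t is 0, so the Hessian at any point is diag(psi_ss, psi_tt) = diag(12(3s^2 - 12s + 11), -6(2t + 5)).
At (2, -2): H = diag(-12, -6).
Both eigenvalues are negative, so H is negative definite: a local maximum.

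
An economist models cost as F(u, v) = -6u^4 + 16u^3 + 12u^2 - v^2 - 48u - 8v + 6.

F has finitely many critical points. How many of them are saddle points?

1

F separates as a function of u plus a function of v, so ∇F=0 decouples.
∂F/∂u = -24(u - 2)(u - 1)(u + 1) = 0 at u ∈ {-1, 1, 2}; ∂F/∂v = -2(v + 4) = 0 at v ∈ {-4}.
The Hessian is diagonal: diag(F_uu, F_vv). Second derivatives: F_uu(-1)=-144, F_uu(1)=48, F_uu(2)=-72; F_vv(-4)=-2.
Saddle points occur where the two diagonal entries have opposite signs: (1, -4). Count: 1.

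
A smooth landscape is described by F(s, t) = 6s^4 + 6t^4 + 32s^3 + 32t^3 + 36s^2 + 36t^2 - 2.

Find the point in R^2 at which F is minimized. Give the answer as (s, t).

(-3, -3)

F(s,t) separates as P(s) + Q(t) − 2, so its minimum is min P + min Q − 2.
P'(s) = 24s(s + 1)(s + 3) vanishes at s ∈ {-3, -1, 0}; Q'(t) = 24t(t + 1)(t + 3) vanishes at t ∈ {-3, -1, 0}.
Local minima of P (where P''>0): P(-3)=-54, P(0)=0. Local minima of Q: Q(-3)=-54, Q(0)=0.
So the global minimum of F is P(-3) + Q(-3) − 2 = -54 − 54 − 2 = -110, attained at (-3, -3).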